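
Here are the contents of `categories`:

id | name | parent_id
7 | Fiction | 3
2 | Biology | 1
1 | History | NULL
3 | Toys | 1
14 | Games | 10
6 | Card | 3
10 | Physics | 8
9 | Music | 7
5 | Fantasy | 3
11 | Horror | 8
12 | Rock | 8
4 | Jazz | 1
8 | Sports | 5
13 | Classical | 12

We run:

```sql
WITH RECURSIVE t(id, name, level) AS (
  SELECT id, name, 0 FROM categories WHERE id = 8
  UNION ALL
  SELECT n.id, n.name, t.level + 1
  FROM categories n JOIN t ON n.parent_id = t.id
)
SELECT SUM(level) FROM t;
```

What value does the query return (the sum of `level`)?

Base: id=8 (Sports) at level 0.
Iteration 1: rows with parent_id in {8} -> Physics (id 10, level 1), Horror (id 11, level 1), Rock (id 12, level 1).
Iteration 2: rows with parent_id in {10,11,12} -> Classical (id 13, level 2), Games (id 14, level 2).
Iteration 3: no rows with parent_id in {13,14}; recursion stops.
SUM(level) = 0 + 1 + 1 + 1 + 2 + 2 = 7.

7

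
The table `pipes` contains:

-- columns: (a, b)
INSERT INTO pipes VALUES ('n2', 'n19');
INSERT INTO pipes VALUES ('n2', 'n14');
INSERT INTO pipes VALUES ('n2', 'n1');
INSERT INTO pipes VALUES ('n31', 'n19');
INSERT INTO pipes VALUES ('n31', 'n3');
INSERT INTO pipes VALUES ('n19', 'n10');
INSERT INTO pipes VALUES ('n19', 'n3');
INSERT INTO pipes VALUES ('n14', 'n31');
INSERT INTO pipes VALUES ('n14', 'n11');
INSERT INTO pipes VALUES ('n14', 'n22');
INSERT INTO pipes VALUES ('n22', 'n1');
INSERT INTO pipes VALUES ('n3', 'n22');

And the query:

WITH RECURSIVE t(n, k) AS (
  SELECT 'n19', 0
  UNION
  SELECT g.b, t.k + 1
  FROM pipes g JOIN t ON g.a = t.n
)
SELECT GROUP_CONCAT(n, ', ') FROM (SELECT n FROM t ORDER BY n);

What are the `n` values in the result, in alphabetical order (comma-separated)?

Base: (n19, k=0).
Iteration 1: edges from {n19} -> (n10, k=1), (n3, k=1).
Iteration 2: edges from {n10,n3} -> (n22, k=2).
Iteration 3: edges from {n22} -> (n1, k=3).
Iteration 4: no outgoing edges from {n1}; recursion stops.

n1, n10, n19, n22, n3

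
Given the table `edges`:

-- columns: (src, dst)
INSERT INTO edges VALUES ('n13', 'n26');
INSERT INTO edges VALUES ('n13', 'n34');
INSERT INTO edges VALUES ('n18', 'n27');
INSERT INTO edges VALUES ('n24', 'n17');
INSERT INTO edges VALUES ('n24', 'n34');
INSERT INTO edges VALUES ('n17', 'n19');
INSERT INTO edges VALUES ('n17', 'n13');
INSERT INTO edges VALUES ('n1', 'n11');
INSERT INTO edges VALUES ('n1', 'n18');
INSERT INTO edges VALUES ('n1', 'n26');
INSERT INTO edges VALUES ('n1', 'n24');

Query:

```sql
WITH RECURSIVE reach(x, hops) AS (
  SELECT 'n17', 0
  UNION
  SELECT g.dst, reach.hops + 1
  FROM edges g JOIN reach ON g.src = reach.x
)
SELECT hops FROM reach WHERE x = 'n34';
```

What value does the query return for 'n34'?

2

Base: (n17, hops=0).
Iteration 1: edges from {n17} -> (n13, hops=1), (n19, hops=1).
Iteration 2: edges from {n13,n19} -> (n26, hops=2), (n34, hops=2).
Iteration 3: no outgoing edges from {n26,n34}; recursion stops.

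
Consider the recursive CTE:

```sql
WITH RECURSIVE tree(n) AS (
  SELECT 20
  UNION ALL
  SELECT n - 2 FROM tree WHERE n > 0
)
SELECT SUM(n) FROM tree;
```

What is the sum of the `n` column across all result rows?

110

Base: n=20.
Iteration 1: 20 > 0 holds -> n = 20 - 2 = 18.
Iteration 2: 18 > 0 holds -> n = 18 - 2 = 16.
Iteration 3: 16 > 0 holds -> n = 16 - 2 = 14.
Iteration 4: 14 > 0 holds -> n = 14 - 2 = 12.
Iteration 5: 12 > 0 holds -> n = 12 - 2 = 10.
Iteration 6: 10 > 0 holds -> n = 10 - 2 = 8.
Iteration 7: 8 > 0 holds -> n = 8 - 2 = 6.
Iteration 8: 6 > 0 holds -> n = 6 - 2 = 4.
Iteration 9: 4 > 0 holds -> n = 4 - 2 = 2.
Iteration 10: 2 > 0 holds -> n = 2 - 2 = 0.
Iteration 11: 0 > 0 fails; recursion stops.
SUM(n) = 20 + 18 + 16 + 14 + 12 + 10 + 8 + 6 + 4 + 2 + 0 = 110.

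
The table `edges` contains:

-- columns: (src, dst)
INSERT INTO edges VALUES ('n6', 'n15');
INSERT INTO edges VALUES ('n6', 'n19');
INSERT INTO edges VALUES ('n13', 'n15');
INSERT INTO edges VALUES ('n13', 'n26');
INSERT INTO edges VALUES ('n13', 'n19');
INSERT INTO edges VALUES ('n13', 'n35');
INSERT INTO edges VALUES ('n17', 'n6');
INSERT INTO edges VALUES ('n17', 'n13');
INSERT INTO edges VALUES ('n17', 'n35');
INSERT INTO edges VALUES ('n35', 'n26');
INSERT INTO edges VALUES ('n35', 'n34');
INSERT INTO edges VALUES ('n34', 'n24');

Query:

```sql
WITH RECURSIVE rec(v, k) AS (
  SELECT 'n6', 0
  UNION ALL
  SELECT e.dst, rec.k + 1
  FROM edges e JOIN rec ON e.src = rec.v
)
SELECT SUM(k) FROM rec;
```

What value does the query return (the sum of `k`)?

Base: (n6, k=0).
Iteration 1: edges from {n6} -> (n15, k=1), (n19, k=1).
Iteration 2: no outgoing edges from {n15,n19}; recursion stops.
SUM(k) = 0 + 1 + 1 = 2.

2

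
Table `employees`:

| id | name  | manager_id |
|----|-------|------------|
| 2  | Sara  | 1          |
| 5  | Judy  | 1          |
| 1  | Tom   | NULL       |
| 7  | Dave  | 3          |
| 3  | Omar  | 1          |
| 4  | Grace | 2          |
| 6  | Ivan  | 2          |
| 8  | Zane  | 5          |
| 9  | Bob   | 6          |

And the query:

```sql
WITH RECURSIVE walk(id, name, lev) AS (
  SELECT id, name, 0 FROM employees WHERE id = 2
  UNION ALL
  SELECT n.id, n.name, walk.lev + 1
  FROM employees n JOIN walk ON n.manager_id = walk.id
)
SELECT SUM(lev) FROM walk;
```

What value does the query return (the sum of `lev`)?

4

Base: id=2 (Sara) at lev 0.
Iteration 1: rows with manager_id in {2} -> Grace (id 4, lev 1), Ivan (id 6, lev 1).
Iteration 2: rows with manager_id in {4,6} -> Bob (id 9, lev 2).
Iteration 3: no rows with manager_id in {9}; recursion stops.
SUM(lev) = 0 + 1 + 1 + 2 = 4.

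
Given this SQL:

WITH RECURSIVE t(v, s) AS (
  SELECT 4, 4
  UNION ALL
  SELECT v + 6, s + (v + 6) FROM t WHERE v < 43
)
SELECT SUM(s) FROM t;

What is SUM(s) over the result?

Base: v=4, s=4.
Iteration 1: 4 < 43 holds -> v = 4 + 6 = 10, s = 4 + 10 = 14.
Iteration 2: 10 < 43 holds -> v = 10 + 6 = 16, s = 14 + 16 = 30.
Iteration 3: 16 < 43 holds -> v = 16 + 6 = 22, s = 30 + 22 = 52.
Iteration 4: 22 < 43 holds -> v = 22 + 6 = 28, s = 52 + 28 = 80.
Iteration 5: 28 < 43 holds -> v = 28 + 6 = 34, s = 80 + 34 = 114.
Iteration 6: 34 < 43 holds -> v = 34 + 6 = 40, s = 114 + 40 = 154.
Iteration 7: 40 < 43 holds -> v = 40 + 6 = 46, s = 154 + 46 = 200.
Iteration 8: 46 < 43 fails; recursion stops.
SUM(s) = 4 + 14 + 30 + 52 + 80 + 114 + 154 + 200 = 648.

648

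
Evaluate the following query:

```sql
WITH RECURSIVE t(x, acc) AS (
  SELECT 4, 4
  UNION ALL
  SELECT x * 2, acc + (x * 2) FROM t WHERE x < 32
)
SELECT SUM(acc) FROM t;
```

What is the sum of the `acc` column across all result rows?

104

Base: x=4, acc=4.
Iteration 1: 4 < 32 holds -> x = 4 * 2 = 8, acc = 4 + 8 = 12.
Iteration 2: 8 < 32 holds -> x = 8 * 2 = 16, acc = 12 + 16 = 28.
Iteration 3: 16 < 32 holds -> x = 16 * 2 = 32, acc = 28 + 32 = 60.
Iteration 4: 32 < 32 fails; recursion stops.
SUM(acc) = 4 + 12 + 28 + 60 = 104.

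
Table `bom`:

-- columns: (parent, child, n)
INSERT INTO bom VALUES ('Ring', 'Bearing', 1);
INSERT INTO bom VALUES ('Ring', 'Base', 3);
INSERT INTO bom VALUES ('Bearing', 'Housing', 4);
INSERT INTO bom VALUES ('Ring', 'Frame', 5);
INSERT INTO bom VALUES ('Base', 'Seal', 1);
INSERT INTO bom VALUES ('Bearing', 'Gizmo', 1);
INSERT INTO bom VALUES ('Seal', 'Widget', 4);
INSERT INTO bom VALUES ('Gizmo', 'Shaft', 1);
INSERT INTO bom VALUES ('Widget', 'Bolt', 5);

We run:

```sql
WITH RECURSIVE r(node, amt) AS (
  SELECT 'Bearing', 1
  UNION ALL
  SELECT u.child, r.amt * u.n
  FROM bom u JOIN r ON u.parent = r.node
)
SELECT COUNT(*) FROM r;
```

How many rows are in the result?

4

Base: (Bearing, amt=1).
Iteration 1: components of {Bearing} -> Gizmo = 1*1 = 1, Housing = 1*4 = 4.
Iteration 2: components of {Gizmo,Housing} -> Shaft = 1*1 = 1.
Iteration 3: no further components; recursion stops.
Total rows emitted: 4.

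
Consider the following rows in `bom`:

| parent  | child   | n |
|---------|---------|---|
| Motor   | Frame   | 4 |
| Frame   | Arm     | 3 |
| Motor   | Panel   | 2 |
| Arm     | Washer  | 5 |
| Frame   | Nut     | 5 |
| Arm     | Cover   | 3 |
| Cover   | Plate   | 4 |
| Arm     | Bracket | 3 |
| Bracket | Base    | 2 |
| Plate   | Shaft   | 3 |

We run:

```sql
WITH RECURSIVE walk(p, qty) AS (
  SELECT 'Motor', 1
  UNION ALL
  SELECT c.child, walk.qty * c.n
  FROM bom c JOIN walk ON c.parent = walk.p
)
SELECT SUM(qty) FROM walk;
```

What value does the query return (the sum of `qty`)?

Base: (Motor, qty=1).
Iteration 1: components of {Motor} -> Frame = 1*4 = 4, Panel = 1*2 = 2.
Iteration 2: components of {Frame,Panel} -> Arm = 4*3 = 12, Nut = 4*5 = 20.
Iteration 3: components of {Arm,Nut} -> Bracket = 12*3 = 36, Cover = 12*3 = 36, Washer = 12*5 = 60.
Iteration 4: components of {Bracket,Cover,Washer} -> Base = 36*2 = 72, Plate = 36*4 = 144.
Iteration 5: components of {Base,Plate} -> Shaft = 144*3 = 432.
Iteration 6: no further components; recursion stops.
SUM(qty) = 1 + 4 + 2 + 12 + 20 + 60 + 36 + 36 + 144 + 72 + 432 = 819.

819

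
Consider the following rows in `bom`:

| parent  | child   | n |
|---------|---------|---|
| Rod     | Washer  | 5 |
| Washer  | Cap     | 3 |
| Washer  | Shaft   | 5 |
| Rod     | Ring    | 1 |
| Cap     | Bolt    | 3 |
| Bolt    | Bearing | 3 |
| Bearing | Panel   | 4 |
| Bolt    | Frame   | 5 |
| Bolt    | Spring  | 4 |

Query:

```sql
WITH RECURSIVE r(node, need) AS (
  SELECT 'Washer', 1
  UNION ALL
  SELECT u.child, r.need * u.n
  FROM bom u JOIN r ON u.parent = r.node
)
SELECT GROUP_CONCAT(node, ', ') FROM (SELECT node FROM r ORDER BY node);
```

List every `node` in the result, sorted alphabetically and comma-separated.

Base: (Washer, need=1).
Iteration 1: components of {Washer} -> Cap = 1*3 = 3, Shaft = 1*5 = 5.
Iteration 2: components of {Cap,Shaft} -> Bolt = 3*3 = 9.
Iteration 3: components of {Bolt} -> Bearing = 9*3 = 27, Frame = 9*5 = 45, Spring = 9*4 = 36.
Iteration 4: components of {Bearing,Frame,Spring} -> Panel = 27*4 = 108.
Iteration 5: no further components; recursion stops.

Bearing, Bolt, Cap, Frame, Panel, Shaft, Spring, Washer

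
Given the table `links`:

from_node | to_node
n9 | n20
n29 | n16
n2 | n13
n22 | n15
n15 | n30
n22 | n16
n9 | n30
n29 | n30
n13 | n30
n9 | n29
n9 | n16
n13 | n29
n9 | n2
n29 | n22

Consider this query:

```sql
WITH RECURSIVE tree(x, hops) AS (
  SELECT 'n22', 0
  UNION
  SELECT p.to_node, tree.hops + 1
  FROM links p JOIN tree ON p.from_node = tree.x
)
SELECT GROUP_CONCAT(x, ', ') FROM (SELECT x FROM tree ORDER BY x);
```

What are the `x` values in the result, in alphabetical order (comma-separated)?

Base: (n22, hops=0).
Iteration 1: edges from {n22} -> (n15, hops=1), (n16, hops=1).
Iteration 2: edges from {n15,n16} -> (n30, hops=2).
Iteration 3: no outgoing edges from {n30}; recursion stops.

n15, n16, n22, n30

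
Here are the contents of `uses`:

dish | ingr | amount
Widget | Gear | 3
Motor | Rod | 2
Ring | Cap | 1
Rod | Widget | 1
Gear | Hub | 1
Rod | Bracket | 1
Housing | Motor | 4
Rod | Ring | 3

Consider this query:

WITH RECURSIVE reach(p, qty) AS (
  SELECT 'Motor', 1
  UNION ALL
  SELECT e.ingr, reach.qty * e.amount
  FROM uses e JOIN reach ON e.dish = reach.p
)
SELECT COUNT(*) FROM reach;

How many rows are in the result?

Base: (Motor, qty=1).
Iteration 1: components of {Motor} -> Rod = 1*2 = 2.
Iteration 2: components of {Rod} -> Bracket = 2*1 = 2, Ring = 2*3 = 6, Widget = 2*1 = 2.
Iteration 3: components of {Bracket,Ring,Widget} -> Cap = 6*1 = 6, Gear = 2*3 = 6.
Iteration 4: components of {Cap,Gear} -> Hub = 6*1 = 6.
Iteration 5: no further components; recursion stops.
Total rows emitted: 8.

8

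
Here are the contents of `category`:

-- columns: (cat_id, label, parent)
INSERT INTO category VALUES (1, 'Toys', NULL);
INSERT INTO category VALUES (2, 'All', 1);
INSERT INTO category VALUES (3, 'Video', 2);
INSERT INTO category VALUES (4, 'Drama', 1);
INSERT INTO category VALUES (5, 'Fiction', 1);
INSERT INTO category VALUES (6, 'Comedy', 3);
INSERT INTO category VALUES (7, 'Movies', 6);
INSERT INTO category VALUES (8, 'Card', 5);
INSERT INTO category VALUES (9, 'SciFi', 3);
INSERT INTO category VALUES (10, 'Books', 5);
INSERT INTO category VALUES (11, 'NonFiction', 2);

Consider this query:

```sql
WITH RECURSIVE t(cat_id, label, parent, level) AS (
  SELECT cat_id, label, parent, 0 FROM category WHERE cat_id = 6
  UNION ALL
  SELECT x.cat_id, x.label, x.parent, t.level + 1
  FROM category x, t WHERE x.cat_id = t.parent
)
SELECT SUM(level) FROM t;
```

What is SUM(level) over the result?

Base: cat_id=6 (Comedy), parent=3, level 0.
Iteration 1: join on cat_id=3 -> Video (id 3, parent=2, level 1).
Iteration 2: join on cat_id=2 -> All (id 2, parent=1, level 2).
Iteration 3: join on cat_id=1 -> Toys (id 1, parent=NULL, level 3).
Iteration 4: parent is NULL; no match; recursion stops.
SUM(level) = 0 + 1 + 2 + 3 = 6.

6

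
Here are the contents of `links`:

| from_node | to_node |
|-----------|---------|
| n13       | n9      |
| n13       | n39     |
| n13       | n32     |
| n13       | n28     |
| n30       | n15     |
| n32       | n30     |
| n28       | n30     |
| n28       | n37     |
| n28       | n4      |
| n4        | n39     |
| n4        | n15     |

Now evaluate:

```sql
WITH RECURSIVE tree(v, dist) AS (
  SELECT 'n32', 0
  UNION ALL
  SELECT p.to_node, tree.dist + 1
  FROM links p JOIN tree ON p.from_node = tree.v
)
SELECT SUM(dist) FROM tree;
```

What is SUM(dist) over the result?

3

Base: (n32, dist=0).
Iteration 1: edges from {n32} -> (n30, dist=1).
Iteration 2: edges from {n30} -> (n15, dist=2).
Iteration 3: no outgoing edges from {n15}; recursion stops.
SUM(dist) = 0 + 1 + 2 = 3.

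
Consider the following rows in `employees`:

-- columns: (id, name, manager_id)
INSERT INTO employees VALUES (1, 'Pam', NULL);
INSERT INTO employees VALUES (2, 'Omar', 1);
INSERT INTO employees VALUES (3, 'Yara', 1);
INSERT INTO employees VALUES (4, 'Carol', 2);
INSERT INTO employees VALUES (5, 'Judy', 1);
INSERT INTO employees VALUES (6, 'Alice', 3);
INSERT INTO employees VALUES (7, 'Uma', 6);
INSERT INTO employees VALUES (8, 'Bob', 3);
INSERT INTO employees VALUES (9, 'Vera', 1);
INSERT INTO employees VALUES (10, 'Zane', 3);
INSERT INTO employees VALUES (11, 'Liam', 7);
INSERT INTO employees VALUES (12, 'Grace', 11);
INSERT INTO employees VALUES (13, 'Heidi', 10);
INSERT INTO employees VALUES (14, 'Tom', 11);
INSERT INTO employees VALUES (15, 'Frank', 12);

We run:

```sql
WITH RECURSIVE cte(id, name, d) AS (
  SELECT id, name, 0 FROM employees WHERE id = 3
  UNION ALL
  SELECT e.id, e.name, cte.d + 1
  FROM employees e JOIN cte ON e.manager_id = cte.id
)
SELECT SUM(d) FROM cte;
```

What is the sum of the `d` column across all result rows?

Base: id=3 (Yara) at d 0.
Iteration 1: rows with manager_id in {3} -> Alice (id 6, d 1), Bob (id 8, d 1), Zane (id 10, d 1).
Iteration 2: rows with manager_id in {6,8,10} -> Uma (id 7, d 2), Heidi (id 13, d 2).
Iteration 3: rows with manager_id in {7,13} -> Liam (id 11, d 3).
Iteration 4: rows with manager_id in {11} -> Grace (id 12, d 4), Tom (id 14, d 4).
Iteration 5: rows with manager_id in {12,14} -> Frank (id 15, d 5).
Iteration 6: no rows with manager_id in {15}; recursion stops.
SUM(d) = 0 + 1 + 1 + 1 + 2 + 2 + 3 + 4 + 4 + 5 = 23.

23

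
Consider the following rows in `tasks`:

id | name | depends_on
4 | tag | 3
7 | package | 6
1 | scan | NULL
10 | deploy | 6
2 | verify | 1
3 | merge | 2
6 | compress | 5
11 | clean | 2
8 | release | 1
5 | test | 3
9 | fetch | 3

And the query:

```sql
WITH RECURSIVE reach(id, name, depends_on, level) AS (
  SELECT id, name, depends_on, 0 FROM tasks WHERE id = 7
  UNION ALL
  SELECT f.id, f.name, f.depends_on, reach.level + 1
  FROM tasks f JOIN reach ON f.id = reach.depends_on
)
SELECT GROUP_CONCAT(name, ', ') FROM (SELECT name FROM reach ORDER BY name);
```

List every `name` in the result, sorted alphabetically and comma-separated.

Base: id=7 (package), depends_on=6, level 0.
Iteration 1: join on id=6 -> compress (id 6, depends_on=5, level 1).
Iteration 2: join on id=5 -> test (id 5, depends_on=3, level 2).
Iteration 3: join on id=3 -> merge (id 3, depends_on=2, level 3).
Iteration 4: join on id=2 -> verify (id 2, depends_on=1, level 4).
Iteration 5: join on id=1 -> scan (id 1, depends_on=NULL, level 5).
Iteration 6: depends_on is NULL; no match; recursion stops.

compress, merge, package, scan, test, verify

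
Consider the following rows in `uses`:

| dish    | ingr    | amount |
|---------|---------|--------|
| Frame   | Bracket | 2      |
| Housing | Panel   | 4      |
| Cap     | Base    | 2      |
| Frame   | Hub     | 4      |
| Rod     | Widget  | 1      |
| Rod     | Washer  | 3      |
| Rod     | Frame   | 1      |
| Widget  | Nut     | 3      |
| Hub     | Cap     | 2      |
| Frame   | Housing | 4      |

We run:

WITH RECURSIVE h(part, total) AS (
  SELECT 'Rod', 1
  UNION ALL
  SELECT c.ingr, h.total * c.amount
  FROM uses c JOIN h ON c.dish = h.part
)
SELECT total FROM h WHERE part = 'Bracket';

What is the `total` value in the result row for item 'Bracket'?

Base: (Rod, total=1).
Iteration 1: components of {Rod} -> Frame = 1*1 = 1, Washer = 1*3 = 3, Widget = 1*1 = 1.
Iteration 2: components of {Frame,Washer,Widget} -> Bracket = 1*2 = 2, Housing = 1*4 = 4, Hub = 1*4 = 4, Nut = 1*3 = 3.
Iteration 3: components of {Bracket,Housing,Hub,Nut} -> Cap = 4*2 = 8, Panel = 4*4 = 16.
Iteration 4: components of {Cap,Panel} -> Base = 8*2 = 16.
Iteration 5: no further components; recursion stops.

2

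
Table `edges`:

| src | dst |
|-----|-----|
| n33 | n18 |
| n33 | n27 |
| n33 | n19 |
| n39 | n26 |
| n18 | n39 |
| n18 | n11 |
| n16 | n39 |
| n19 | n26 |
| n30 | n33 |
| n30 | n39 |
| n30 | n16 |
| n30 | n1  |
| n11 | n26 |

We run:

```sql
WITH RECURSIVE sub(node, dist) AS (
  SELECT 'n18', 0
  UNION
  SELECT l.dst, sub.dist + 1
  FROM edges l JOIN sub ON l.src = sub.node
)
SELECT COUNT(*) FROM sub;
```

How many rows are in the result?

Base: (n18, dist=0).
Iteration 1: edges from {n18} -> (n11, dist=1), (n39, dist=1).
Iteration 2: edges from {n11,n39} -> (n26, dist=2). [UNION drops 1 duplicate row(s)]
Iteration 3: no outgoing edges from {n26}; recursion stops.
Total rows emitted: 4.

4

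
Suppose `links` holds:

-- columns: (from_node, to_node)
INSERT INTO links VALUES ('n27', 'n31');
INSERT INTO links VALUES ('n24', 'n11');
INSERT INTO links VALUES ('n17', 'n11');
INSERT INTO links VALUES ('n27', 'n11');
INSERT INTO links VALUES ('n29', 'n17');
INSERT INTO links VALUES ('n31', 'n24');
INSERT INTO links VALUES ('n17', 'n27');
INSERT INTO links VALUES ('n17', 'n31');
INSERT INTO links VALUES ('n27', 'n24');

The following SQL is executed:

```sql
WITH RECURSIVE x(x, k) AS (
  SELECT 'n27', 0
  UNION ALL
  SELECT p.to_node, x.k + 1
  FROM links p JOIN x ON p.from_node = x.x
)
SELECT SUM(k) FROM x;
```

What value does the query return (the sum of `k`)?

10

Base: (n27, k=0).
Iteration 1: edges from {n27} -> (n11, k=1), (n24, k=1), (n31, k=1).
Iteration 2: edges from {n11,n24,n31} -> (n11, k=2), (n24, k=2).
Iteration 3: edges from {n11,n24} -> (n11, k=3).
Iteration 4: no outgoing edges from {n11}; recursion stops.
SUM(k) = 0 + 1 + 1 + 1 + 2 + 2 + 3 = 10.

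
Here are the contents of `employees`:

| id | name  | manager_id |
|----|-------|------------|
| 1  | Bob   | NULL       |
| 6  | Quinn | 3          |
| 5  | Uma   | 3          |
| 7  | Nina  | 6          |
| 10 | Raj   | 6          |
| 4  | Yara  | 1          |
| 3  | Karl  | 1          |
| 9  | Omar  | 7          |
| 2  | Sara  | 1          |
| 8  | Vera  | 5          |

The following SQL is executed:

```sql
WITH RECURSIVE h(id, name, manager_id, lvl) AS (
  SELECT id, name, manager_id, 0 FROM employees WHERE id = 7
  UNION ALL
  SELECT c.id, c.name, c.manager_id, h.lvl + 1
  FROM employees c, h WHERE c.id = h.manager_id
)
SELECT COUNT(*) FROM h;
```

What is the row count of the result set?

4

Base: id=7 (Nina), manager_id=6, lvl 0.
Iteration 1: join on id=6 -> Quinn (id 6, manager_id=3, lvl 1).
Iteration 2: join on id=3 -> Karl (id 3, manager_id=1, lvl 2).
Iteration 3: join on id=1 -> Bob (id 1, manager_id=NULL, lvl 3).
Iteration 4: manager_id is NULL; no match; recursion stops.
Total rows emitted: 4.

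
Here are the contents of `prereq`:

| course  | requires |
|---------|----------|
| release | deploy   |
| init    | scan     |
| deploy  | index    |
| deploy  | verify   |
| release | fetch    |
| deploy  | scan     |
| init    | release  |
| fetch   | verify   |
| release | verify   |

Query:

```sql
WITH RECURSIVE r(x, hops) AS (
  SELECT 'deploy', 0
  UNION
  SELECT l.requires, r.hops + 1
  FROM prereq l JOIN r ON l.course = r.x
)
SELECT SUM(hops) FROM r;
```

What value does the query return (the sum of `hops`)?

3

Base: (deploy, hops=0).
Iteration 1: edges from {deploy} -> (index, hops=1), (scan, hops=1), (verify, hops=1).
Iteration 2: no outgoing edges from {index,scan,verify}; recursion stops.
SUM(hops) = 0 + 1 + 1 + 1 = 3.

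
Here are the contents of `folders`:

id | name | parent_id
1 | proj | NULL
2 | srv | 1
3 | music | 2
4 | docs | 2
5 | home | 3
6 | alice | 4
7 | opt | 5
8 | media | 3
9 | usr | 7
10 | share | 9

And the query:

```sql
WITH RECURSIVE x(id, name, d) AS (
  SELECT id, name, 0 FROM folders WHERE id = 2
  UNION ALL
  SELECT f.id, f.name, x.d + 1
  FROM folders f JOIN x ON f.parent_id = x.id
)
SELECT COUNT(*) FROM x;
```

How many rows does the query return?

Base: id=2 (srv) at d 0.
Iteration 1: rows with parent_id in {2} -> music (id 3, d 1), docs (id 4, d 1).
Iteration 2: rows with parent_id in {3,4} -> home (id 5, d 2), alice (id 6, d 2), media (id 8, d 2).
Iteration 3: rows with parent_id in {5,6,8} -> opt (id 7, d 3).
Iteration 4: rows with parent_id in {7} -> usr (id 9, d 4).
Iteration 5: rows with parent_id in {9} -> share (id 10, d 5).
Iteration 6: no rows with parent_id in {10}; recursion stops.
Total rows emitted: 9.

9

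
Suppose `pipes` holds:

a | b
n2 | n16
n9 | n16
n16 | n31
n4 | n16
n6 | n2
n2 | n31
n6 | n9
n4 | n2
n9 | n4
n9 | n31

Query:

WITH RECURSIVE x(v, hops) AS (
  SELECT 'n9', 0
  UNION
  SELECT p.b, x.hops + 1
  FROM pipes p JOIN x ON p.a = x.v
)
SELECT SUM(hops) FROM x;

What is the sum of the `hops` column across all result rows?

19

Base: (n9, hops=0).
Iteration 1: edges from {n9} -> (n16, hops=1), (n31, hops=1), (n4, hops=1).
Iteration 2: edges from {n16,n31,n4} -> (n16, hops=2), (n2, hops=2), (n31, hops=2).
Iteration 3: edges from {n16,n2,n31} -> (n16, hops=3), (n31, hops=3). [UNION drops 1 duplicate row(s)]
Iteration 4: edges from {n16,n31} -> (n31, hops=4).
Iteration 5: no outgoing edges from {n31}; recursion stops.
SUM(hops) = 0 + 1 + 1 + 1 + 2 + 2 + 2 + 3 + 3 + 4 = 19.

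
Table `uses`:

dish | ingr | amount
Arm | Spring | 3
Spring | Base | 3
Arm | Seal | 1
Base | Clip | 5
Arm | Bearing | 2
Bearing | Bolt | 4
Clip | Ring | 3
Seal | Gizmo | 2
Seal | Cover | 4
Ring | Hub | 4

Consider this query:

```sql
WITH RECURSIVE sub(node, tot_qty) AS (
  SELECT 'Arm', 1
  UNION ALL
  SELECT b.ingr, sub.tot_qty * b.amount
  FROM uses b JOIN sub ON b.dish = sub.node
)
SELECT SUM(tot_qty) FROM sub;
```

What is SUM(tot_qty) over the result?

Base: (Arm, tot_qty=1).
Iteration 1: components of {Arm} -> Bearing = 1*2 = 2, Seal = 1*1 = 1, Spring = 1*3 = 3.
Iteration 2: components of {Bearing,Seal,Spring} -> Base = 3*3 = 9, Bolt = 2*4 = 8, Cover = 1*4 = 4, Gizmo = 1*2 = 2.
Iteration 3: components of {Base,Bolt,Cover,Gizmo} -> Clip = 9*5 = 45.
Iteration 4: components of {Clip} -> Ring = 45*3 = 135.
Iteration 5: components of {Ring} -> Hub = 135*4 = 540.
Iteration 6: no further components; recursion stops.
SUM(tot_qty) = 1 + 3 + 1 + 2 + 9 + 2 + 4 + 8 + 45 + 135 + 540 = 750.

750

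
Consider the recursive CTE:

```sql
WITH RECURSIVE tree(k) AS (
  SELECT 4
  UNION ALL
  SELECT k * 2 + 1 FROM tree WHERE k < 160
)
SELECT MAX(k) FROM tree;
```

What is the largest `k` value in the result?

Base: k=4.
Iteration 1: 4 < 160 holds -> k = 4 * 2 + 1 = 9.
Iteration 2: 9 < 160 holds -> k = 9 * 2 + 1 = 19.
Iteration 3: 19 < 160 holds -> k = 19 * 2 + 1 = 39.
Iteration 4: 39 < 160 holds -> k = 39 * 2 + 1 = 79.
Iteration 5: 79 < 160 holds -> k = 79 * 2 + 1 = 159.
Iteration 6: 159 < 160 holds -> k = 159 * 2 + 1 = 319.
Iteration 7: 319 < 160 fails; recursion stops.
k values: 4, 9, 19, 39, 79, 159, 319; the maximum is 319.

319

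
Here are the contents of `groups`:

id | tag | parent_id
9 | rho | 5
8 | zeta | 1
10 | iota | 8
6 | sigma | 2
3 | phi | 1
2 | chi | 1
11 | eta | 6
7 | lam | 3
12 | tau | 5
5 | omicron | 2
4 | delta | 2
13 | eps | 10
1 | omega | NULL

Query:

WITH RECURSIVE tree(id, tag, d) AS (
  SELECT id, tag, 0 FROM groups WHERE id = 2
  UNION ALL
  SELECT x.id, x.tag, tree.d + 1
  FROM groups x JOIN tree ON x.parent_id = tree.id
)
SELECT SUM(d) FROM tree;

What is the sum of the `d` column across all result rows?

Base: id=2 (chi) at d 0.
Iteration 1: rows with parent_id in {2} -> delta (id 4, d 1), omicron (id 5, d 1), sigma (id 6, d 1).
Iteration 2: rows with parent_id in {4,5,6} -> rho (id 9, d 2), eta (id 11, d 2), tau (id 12, d 2).
Iteration 3: no rows with parent_id in {9,11,12}; recursion stops.
SUM(d) = 0 + 1 + 1 + 1 + 2 + 2 + 2 = 9.

9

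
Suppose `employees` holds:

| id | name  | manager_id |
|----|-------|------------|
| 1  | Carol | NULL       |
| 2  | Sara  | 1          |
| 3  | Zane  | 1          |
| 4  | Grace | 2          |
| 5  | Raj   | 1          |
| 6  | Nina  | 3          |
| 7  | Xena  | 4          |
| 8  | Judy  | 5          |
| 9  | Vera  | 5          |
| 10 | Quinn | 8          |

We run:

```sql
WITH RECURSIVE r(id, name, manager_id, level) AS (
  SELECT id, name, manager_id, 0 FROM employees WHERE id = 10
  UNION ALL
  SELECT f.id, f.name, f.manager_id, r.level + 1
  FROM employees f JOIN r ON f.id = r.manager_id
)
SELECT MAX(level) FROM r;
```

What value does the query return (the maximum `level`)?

3

Base: id=10 (Quinn), manager_id=8, level 0.
Iteration 1: join on id=8 -> Judy (id 8, manager_id=5, level 1).
Iteration 2: join on id=5 -> Raj (id 5, manager_id=1, level 2).
Iteration 3: join on id=1 -> Carol (id 1, manager_id=NULL, level 3).
Iteration 4: manager_id is NULL; no match; recursion stops.
level values: 0, 1, 2, 3; the maximum is 3.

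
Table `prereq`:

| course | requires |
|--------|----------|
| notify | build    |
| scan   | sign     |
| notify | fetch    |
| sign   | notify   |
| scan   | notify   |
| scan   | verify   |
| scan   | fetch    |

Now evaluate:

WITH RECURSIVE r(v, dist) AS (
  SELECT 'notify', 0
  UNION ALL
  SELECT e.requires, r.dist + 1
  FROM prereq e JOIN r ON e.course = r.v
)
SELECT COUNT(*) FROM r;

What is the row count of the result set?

3

Base: (notify, dist=0).
Iteration 1: edges from {notify} -> (build, dist=1), (fetch, dist=1).
Iteration 2: no outgoing edges from {build,fetch}; recursion stops.
Total rows emitted: 3.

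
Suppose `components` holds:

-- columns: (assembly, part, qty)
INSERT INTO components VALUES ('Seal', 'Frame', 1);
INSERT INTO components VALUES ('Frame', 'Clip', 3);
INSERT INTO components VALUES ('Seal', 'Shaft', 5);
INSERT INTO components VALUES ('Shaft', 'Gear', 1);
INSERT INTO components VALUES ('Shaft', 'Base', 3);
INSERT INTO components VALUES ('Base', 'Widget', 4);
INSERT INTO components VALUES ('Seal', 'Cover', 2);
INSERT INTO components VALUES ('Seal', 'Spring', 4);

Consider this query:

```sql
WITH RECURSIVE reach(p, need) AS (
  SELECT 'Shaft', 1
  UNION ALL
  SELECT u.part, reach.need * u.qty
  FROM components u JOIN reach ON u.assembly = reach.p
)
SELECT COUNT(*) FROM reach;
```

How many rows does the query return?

Base: (Shaft, need=1).
Iteration 1: components of {Shaft} -> Base = 1*3 = 3, Gear = 1*1 = 1.
Iteration 2: components of {Base,Gear} -> Widget = 3*4 = 12.
Iteration 3: no further components; recursion stops.
Total rows emitted: 4.

4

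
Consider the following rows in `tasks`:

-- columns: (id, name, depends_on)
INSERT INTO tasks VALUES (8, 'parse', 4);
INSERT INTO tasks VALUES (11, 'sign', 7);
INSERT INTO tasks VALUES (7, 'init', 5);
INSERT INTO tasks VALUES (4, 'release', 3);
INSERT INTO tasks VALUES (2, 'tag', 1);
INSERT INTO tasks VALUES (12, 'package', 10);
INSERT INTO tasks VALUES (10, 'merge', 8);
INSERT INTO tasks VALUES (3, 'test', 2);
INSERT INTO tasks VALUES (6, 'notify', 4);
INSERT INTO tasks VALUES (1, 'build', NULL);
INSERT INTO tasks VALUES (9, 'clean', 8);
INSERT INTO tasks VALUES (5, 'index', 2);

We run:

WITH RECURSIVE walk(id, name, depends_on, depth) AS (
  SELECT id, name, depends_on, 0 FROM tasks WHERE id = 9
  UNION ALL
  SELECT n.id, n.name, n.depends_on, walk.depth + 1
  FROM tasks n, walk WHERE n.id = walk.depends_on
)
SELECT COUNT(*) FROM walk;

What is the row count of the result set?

6

Base: id=9 (clean), depends_on=8, depth 0.
Iteration 1: join on id=8 -> parse (id 8, depends_on=4, depth 1).
Iteration 2: join on id=4 -> release (id 4, depends_on=3, depth 2).
Iteration 3: join on id=3 -> test (id 3, depends_on=2, depth 3).
Iteration 4: join on id=2 -> tag (id 2, depends_on=1, depth 4).
Iteration 5: join on id=1 -> build (id 1, depends_on=NULL, depth 5).
Iteration 6: depends_on is NULL; no match; recursion stops.
Total rows emitted: 6.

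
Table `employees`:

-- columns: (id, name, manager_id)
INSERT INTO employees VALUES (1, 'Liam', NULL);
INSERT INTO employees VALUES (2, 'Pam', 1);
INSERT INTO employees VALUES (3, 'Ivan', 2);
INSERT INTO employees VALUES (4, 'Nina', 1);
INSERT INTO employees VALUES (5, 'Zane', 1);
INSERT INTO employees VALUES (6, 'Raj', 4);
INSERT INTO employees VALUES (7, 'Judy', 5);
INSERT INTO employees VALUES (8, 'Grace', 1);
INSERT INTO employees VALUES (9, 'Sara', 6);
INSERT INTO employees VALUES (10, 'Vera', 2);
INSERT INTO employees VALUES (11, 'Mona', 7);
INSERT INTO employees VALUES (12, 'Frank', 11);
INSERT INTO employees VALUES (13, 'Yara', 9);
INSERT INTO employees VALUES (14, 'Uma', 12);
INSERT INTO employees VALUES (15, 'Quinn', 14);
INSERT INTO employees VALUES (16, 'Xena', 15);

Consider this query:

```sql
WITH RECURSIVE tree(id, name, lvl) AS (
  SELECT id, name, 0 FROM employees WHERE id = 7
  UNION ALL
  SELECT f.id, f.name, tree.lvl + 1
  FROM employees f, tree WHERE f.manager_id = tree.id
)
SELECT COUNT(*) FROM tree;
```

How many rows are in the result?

Base: id=7 (Judy) at lvl 0.
Iteration 1: rows with manager_id in {7} -> Mona (id 11, lvl 1).
Iteration 2: rows with manager_id in {11} -> Frank (id 12, lvl 2).
Iteration 3: rows with manager_id in {12} -> Uma (id 14, lvl 3).
Iteration 4: rows with manager_id in {14} -> Quinn (id 15, lvl 4).
Iteration 5: rows with manager_id in {15} -> Xena (id 16, lvl 5).
Iteration 6: no rows with manager_id in {16}; recursion stops.
Total rows emitted: 6.

6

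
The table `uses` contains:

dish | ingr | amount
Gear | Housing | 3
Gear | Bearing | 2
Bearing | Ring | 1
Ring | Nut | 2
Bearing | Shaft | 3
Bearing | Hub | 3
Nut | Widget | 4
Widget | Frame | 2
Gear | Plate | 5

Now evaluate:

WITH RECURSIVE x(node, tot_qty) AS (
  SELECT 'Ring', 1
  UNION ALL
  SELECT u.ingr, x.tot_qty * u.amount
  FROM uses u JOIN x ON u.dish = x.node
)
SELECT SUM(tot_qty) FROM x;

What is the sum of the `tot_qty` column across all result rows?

Base: (Ring, tot_qty=1).
Iteration 1: components of {Ring} -> Nut = 1*2 = 2.
Iteration 2: components of {Nut} -> Widget = 2*4 = 8.
Iteration 3: components of {Widget} -> Frame = 8*2 = 16.
Iteration 4: no further components; recursion stops.
SUM(tot_qty) = 1 + 2 + 8 + 16 = 27.

27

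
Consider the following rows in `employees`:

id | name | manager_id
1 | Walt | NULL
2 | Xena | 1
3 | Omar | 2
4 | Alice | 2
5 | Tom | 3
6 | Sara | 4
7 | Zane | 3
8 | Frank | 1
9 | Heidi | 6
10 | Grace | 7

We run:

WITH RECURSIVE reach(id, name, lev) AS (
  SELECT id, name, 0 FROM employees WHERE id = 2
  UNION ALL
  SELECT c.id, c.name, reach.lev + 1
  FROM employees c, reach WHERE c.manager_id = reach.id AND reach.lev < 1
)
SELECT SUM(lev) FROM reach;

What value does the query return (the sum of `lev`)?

Base: id=2 (Xena) at lev 0.
Iteration 1: rows with manager_id in {2} -> Omar (id 3, lev 1), Alice (id 4, lev 1).
Iteration 2: lev < 1 fails for all current rows; recursion stops.
SUM(lev) = 0 + 1 + 1 = 2.

2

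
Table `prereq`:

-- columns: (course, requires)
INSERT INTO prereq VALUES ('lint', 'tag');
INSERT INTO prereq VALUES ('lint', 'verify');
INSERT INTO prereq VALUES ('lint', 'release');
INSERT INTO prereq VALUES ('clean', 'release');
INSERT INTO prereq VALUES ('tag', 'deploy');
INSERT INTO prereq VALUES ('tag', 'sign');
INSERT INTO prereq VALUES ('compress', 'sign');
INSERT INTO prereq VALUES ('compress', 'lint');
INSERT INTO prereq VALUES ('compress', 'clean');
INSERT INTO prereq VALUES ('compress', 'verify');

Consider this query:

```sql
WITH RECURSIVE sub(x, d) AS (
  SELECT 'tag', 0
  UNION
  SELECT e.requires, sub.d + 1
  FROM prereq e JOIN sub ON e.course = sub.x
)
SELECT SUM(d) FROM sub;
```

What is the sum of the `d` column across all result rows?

Base: (tag, d=0).
Iteration 1: edges from {tag} -> (deploy, d=1), (sign, d=1).
Iteration 2: no outgoing edges from {deploy,sign}; recursion stops.
SUM(d) = 0 + 1 + 1 = 2.

2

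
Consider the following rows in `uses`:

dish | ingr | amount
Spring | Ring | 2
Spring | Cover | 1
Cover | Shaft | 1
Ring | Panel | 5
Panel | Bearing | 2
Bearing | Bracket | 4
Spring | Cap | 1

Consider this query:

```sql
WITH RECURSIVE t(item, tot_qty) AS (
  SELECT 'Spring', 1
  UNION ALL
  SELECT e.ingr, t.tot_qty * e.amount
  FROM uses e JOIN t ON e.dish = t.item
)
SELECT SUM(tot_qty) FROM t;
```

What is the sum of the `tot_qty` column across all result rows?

116

Base: (Spring, tot_qty=1).
Iteration 1: components of {Spring} -> Cap = 1*1 = 1, Cover = 1*1 = 1, Ring = 1*2 = 2.
Iteration 2: components of {Cap,Cover,Ring} -> Panel = 2*5 = 10, Shaft = 1*1 = 1.
Iteration 3: components of {Panel,Shaft} -> Bearing = 10*2 = 20.
Iteration 4: components of {Bearing} -> Bracket = 20*4 = 80.
Iteration 5: no further components; recursion stops.
SUM(tot_qty) = 1 + 2 + 1 + 1 + 10 + 1 + 20 + 80 = 116.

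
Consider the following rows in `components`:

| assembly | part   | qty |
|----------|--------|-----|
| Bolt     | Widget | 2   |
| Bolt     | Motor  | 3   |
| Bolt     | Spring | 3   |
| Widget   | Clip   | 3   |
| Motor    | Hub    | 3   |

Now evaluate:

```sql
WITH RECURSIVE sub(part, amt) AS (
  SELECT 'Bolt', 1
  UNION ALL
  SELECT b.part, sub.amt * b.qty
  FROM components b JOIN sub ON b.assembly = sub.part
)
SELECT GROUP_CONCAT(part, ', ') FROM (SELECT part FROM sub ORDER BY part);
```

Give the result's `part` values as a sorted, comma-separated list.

Bolt, Clip, Hub, Motor, Spring, Widget

Base: (Bolt, amt=1).
Iteration 1: components of {Bolt} -> Motor = 1*3 = 3, Spring = 1*3 = 3, Widget = 1*2 = 2.
Iteration 2: components of {Motor,Spring,Widget} -> Clip = 2*3 = 6, Hub = 3*3 = 9.
Iteration 3: no further components; recursion stops.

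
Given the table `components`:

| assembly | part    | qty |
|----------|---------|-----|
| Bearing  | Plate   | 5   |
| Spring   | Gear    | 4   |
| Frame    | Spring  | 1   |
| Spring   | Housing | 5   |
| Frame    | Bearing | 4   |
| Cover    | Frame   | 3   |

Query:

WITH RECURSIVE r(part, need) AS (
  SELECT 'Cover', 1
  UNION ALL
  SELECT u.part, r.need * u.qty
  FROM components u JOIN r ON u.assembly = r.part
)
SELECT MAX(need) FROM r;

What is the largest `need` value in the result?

Base: (Cover, need=1).
Iteration 1: components of {Cover} -> Frame = 1*3 = 3.
Iteration 2: components of {Frame} -> Bearing = 3*4 = 12, Spring = 3*1 = 3.
Iteration 3: components of {Bearing,Spring} -> Gear = 3*4 = 12, Housing = 3*5 = 15, Plate = 12*5 = 60.
Iteration 4: no further components; recursion stops.
need values: 1, 3, 3, 12, 15, 12, 60; the maximum is 60.

60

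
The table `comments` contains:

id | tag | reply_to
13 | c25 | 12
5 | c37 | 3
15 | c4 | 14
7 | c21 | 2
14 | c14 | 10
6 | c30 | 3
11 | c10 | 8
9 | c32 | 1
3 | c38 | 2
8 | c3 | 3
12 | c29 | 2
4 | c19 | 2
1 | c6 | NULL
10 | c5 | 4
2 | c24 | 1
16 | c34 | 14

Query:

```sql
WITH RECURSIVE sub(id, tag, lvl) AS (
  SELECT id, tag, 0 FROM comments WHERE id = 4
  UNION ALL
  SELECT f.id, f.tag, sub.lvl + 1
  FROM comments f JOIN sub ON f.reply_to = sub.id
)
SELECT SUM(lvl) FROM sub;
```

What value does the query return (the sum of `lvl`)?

9

Base: id=4 (c19) at lvl 0.
Iteration 1: rows with reply_to in {4} -> c5 (id 10, lvl 1).
Iteration 2: rows with reply_to in {10} -> c14 (id 14, lvl 2).
Iteration 3: rows with reply_to in {14} -> c4 (id 15, lvl 3), c34 (id 16, lvl 3).
Iteration 4: no rows with reply_to in {15,16}; recursion stops.
SUM(lvl) = 0 + 1 + 2 + 3 + 3 = 9.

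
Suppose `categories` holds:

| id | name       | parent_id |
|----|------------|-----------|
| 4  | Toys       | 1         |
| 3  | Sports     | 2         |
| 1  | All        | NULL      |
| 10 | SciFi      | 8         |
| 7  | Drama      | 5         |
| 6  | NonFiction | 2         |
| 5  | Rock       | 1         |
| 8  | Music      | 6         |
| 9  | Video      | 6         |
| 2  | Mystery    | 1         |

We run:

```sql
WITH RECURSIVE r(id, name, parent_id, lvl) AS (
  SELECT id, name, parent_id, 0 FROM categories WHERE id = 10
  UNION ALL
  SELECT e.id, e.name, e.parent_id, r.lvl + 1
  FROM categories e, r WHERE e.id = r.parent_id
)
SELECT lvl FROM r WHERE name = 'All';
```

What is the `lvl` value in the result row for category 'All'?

4

Base: id=10 (SciFi), parent_id=8, lvl 0.
Iteration 1: join on id=8 -> Music (id 8, parent_id=6, lvl 1).
Iteration 2: join on id=6 -> NonFiction (id 6, parent_id=2, lvl 2).
Iteration 3: join on id=2 -> Mystery (id 2, parent_id=1, lvl 3).
Iteration 4: join on id=1 -> All (id 1, parent_id=NULL, lvl 4).
Iteration 5: parent_id is NULL; no match; recursion stops.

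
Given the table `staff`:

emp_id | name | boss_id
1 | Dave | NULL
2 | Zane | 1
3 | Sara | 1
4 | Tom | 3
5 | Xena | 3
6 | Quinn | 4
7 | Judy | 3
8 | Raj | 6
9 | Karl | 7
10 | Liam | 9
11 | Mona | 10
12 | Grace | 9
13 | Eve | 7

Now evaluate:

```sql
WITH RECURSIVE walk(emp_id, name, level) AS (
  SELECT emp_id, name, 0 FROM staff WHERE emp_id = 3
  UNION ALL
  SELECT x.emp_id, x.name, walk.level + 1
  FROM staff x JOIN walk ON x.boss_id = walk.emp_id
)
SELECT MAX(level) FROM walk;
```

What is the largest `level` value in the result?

4

Base: emp_id=3 (Sara) at level 0.
Iteration 1: rows with boss_id in {3} -> Tom (id 4, level 1), Xena (id 5, level 1), Judy (id 7, level 1).
Iteration 2: rows with boss_id in {4,5,7} -> Quinn (id 6, level 2), Karl (id 9, level 2), Eve (id 13, level 2).
Iteration 3: rows with boss_id in {6,9,13} -> Raj (id 8, level 3), Liam (id 10, level 3), Grace (id 12, level 3).
Iteration 4: rows with boss_id in {8,10,12} -> Mona (id 11, level 4).
Iteration 5: no rows with boss_id in {11}; recursion stops.
level values: 0, 1, 1, 1, 2, 2, 2, 3, 3, 3, 4; the maximum is 4.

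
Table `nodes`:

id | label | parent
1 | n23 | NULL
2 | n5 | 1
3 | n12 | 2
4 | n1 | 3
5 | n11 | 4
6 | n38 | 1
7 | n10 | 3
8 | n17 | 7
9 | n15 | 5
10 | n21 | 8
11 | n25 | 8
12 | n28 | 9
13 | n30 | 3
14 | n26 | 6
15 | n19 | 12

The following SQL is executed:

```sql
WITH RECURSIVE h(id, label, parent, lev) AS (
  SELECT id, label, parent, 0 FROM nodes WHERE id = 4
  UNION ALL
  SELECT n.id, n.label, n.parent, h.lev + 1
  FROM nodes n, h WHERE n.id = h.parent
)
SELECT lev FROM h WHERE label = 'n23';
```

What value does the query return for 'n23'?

Base: id=4 (n1), parent=3, lev 0.
Iteration 1: join on id=3 -> n12 (id 3, parent=2, lev 1).
Iteration 2: join on id=2 -> n5 (id 2, parent=1, lev 2).
Iteration 3: join on id=1 -> n23 (id 1, parent=NULL, lev 3).
Iteration 4: parent is NULL; no match; recursion stops.

3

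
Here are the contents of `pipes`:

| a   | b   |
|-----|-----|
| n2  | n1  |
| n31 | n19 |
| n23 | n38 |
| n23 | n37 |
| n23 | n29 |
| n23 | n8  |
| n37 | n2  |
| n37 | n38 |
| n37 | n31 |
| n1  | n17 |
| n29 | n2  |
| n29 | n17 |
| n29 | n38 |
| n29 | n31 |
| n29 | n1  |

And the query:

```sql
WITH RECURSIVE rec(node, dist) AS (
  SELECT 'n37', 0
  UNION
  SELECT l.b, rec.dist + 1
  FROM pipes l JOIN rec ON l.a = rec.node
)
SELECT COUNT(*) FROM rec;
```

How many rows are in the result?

7

Base: (n37, dist=0).
Iteration 1: edges from {n37} -> (n2, dist=1), (n31, dist=1), (n38, dist=1).
Iteration 2: edges from {n2,n31,n38} -> (n1, dist=2), (n19, dist=2).
Iteration 3: edges from {n1,n19} -> (n17, dist=3).
Iteration 4: no outgoing edges from {n17}; recursion stops.
Total rows emitted: 7.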